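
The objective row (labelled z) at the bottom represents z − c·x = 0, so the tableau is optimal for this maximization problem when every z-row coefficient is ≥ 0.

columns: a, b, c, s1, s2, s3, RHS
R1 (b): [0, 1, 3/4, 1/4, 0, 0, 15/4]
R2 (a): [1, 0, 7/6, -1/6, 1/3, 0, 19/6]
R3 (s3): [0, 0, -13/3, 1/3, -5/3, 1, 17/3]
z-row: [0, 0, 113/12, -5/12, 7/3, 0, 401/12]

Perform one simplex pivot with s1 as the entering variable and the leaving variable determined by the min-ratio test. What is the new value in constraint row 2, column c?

Ratio test on column s1 — row 1: (15/4)/(1/4) = 15; row 2: entry -1/6 ≤ 0; row 3: (17/3)/(1/3) = 17. Minimum is 15 at row 1 (b leaves); pivot element 1/4.
Divide row 1 by 1/4; eliminate column s1 from the other rows.
Row 2 update in column c: 7/6 − (-1/6)·3 = 5/3.

5/3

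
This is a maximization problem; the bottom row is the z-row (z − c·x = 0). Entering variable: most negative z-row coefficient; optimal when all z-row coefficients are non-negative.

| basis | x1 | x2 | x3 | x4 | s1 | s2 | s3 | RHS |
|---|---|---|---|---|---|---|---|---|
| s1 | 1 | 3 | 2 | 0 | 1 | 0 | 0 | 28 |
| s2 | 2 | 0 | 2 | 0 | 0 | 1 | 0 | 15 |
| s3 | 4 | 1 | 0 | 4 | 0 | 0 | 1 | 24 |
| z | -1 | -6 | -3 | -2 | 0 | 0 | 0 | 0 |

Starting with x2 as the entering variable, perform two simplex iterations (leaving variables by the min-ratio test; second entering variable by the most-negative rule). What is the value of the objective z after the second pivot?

190/3

Ratio test on column x2 — row 1: 28/3 = 28/3; row 2: entry 0 ≤ 0; row 3: 24/1 = 24. Minimum is 28/3 at row 1 (s1 leaves); pivot element 3.
Pivot on row 1; the z-row RHS becomes 0 − (-6)·(28/3) = 56.
Next entering variable (most negative z-row entry -2): x4.
Ratio test on column x4 — row 1: entry 0 ≤ 0; row 2: entry 0 ≤ 0; row 3: (44/3)/4 = 11/3. Minimum is 11/3 at row 3 (s3 leaves); pivot element 4.
After the second pivot the z-row RHS is 56 − (-2)·(11/3) = 190/3.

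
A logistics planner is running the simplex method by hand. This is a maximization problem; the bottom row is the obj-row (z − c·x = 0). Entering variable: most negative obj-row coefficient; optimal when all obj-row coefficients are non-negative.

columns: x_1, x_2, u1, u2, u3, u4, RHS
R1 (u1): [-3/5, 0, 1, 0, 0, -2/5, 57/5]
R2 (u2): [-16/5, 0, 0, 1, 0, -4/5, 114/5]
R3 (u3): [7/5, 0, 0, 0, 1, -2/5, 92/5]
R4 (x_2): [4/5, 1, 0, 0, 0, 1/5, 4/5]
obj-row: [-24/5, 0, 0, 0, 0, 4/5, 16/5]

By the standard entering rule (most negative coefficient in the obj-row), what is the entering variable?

x_1

Negative obj-row entries: x_1: -24/5.
The most negative is -24/5 in column x_1, so x_1 enters.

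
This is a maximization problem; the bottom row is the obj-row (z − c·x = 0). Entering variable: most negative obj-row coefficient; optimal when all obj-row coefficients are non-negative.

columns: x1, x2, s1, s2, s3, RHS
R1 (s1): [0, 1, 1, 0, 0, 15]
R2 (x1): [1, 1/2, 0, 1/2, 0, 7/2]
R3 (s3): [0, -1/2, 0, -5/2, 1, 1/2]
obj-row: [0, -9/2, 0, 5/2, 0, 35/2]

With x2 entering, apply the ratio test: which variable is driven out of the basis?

x1

Column x2 entries and ratios — s1: 15/1 = 15; x1: (7/2)/(1/2) = 7; s3: -1/2 ≤ 0, skip.
Smallest ratio is 7 in the row of x1, so x1 leaves.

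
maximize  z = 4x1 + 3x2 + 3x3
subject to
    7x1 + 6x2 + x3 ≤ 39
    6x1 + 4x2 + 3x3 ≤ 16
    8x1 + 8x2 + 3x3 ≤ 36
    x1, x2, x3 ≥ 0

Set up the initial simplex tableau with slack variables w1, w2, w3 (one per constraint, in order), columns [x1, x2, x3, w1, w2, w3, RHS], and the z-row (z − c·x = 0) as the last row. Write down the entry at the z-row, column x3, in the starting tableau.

The z-row carries the negated objective coefficients: the x3 entry is -3.

-3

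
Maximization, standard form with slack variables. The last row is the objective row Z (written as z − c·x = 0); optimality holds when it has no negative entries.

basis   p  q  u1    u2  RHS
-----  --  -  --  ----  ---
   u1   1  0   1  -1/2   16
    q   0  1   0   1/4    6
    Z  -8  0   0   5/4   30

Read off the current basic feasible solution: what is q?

6

q is basic (row 2); its value is the RHS of that row, 6.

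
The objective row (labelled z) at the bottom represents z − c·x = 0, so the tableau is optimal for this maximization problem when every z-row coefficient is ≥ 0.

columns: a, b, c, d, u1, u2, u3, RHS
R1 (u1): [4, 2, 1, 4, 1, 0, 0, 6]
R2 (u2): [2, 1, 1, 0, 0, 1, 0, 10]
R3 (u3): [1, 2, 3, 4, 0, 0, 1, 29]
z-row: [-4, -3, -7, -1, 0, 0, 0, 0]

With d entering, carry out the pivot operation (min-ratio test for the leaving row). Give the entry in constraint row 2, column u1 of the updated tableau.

Ratio test on column d — row 1: 6/4 = 3/2; row 2: entry 0 ≤ 0; row 3: 29/4 = 29/4. Minimum is 3/2 at row 1 (u1 leaves); pivot element 4.
Divide row 1 by 4; eliminate column d from the other rows.
Row 2 update in column u1: 0 − 0·(1/4) = 0.

0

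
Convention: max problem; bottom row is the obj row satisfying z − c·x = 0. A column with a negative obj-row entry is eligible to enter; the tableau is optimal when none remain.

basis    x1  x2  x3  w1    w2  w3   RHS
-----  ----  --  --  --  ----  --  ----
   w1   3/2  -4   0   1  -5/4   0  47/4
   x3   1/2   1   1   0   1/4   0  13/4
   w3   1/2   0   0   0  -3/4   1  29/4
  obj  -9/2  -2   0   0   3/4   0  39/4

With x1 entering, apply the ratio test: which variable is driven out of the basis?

x3

Column x1 entries and ratios — w1: (47/4)/(3/2) = 47/6; x3: (13/4)/(1/2) = 13/2; w3: (29/4)/(1/2) = 29/2.
Smallest ratio is 13/2 in the row of x3, so x3 leaves.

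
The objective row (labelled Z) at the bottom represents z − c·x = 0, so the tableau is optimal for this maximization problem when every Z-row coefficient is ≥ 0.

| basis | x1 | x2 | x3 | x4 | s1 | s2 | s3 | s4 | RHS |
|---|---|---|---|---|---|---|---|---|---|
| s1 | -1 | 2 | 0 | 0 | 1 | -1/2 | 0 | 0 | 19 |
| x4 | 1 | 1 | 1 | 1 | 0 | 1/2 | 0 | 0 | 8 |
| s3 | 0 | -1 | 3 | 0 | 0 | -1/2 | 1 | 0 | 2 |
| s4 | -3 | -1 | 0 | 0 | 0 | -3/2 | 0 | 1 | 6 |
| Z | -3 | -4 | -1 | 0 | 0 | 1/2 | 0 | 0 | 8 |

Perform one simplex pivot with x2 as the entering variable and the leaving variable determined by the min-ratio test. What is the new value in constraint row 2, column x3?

Ratio test on column x2 — row 1: 19/2 = 19/2; row 2: 8/1 = 8; row 3: entry -1 ≤ 0; row 4: entry -1 ≤ 0. Minimum is 8 at row 2 (x4 leaves); pivot element 1.
Divide row 2 by 1; eliminate column x2 from the other rows.
In the new row 2, the x3 entry is the old entry divided by the pivot: 1/1 = 1.

1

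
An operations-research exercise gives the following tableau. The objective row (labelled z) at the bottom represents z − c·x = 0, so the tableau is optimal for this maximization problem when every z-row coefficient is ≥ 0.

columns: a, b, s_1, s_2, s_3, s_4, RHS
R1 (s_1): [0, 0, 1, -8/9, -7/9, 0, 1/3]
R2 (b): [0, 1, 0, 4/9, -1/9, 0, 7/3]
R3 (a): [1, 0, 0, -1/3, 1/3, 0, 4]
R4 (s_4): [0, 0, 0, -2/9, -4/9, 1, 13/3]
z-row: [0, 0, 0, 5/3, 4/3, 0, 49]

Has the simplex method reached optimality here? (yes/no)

Every z-row coefficient is ≥ 0, so the tableau is optimal.

yes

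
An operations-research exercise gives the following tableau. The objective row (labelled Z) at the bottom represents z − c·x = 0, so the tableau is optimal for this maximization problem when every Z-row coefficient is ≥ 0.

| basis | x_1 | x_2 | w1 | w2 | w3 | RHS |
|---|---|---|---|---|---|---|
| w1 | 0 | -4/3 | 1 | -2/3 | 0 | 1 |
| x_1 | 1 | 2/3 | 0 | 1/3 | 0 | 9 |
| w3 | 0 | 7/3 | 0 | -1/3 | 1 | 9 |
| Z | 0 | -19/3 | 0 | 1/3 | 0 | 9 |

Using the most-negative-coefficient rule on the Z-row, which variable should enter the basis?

x_2

Negative Z-row entries: x_2: -19/3.
The most negative is -19/3 in column x_2, so x_2 enters.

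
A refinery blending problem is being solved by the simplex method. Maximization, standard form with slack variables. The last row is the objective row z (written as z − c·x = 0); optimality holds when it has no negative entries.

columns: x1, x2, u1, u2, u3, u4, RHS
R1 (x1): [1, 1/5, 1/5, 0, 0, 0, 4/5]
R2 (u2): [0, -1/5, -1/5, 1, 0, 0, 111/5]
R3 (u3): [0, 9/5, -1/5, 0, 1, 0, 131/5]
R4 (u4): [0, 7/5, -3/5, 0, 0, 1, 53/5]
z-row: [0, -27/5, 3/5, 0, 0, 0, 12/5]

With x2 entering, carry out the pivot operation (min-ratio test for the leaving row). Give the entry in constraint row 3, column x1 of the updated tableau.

-9

Ratio test on column x2 — row 1: (4/5)/(1/5) = 4; row 2: entry -1/5 ≤ 0; row 3: (131/5)/(9/5) = 131/9; row 4: (53/5)/(7/5) = 53/7. Minimum is 4 at row 1 (x1 leaves); pivot element 1/5.
Divide row 1 by 1/5; eliminate column x2 from the other rows.
Row 3 update in column x1: 0 − (9/5)·5 = -9.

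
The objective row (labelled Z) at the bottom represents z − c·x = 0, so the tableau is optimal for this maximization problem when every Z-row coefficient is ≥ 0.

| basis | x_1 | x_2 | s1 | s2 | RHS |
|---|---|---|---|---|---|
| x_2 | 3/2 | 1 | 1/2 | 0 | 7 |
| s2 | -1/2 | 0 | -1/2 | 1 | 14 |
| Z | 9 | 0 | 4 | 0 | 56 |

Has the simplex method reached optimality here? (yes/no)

yes

Every Z-row coefficient is ≥ 0, so the tableau is optimal.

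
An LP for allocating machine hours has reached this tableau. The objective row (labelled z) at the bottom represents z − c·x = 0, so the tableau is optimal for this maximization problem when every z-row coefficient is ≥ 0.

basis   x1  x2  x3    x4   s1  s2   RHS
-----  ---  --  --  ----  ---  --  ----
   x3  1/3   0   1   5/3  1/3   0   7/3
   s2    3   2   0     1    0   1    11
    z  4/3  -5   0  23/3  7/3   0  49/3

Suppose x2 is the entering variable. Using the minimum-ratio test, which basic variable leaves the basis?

Column x2 entries and ratios — x3: 0 ≤ 0, skip; s2: 11/2 = 11/2.
Smallest ratio is 11/2 in the row of s2, so s2 leaves.

s2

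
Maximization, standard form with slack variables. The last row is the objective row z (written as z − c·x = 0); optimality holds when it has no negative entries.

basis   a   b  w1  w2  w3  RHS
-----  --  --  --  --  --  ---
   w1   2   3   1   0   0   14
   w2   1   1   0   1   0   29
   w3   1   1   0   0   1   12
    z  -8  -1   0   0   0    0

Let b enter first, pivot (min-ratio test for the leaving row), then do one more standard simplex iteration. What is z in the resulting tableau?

56

Ratio test on column b — row 1: 14/3 = 14/3; row 2: 29/1 = 29; row 3: 12/1 = 12. Minimum is 14/3 at row 1 (w1 leaves); pivot element 3.
Pivot on row 1; the z-row RHS becomes 0 − (-1)·(14/3) = 14/3.
Next entering variable (most negative z-row entry -22/3): a.
Ratio test on column a — row 1: (14/3)/(2/3) = 7; row 2: (73/3)/(1/3) = 73; row 3: (22/3)/(1/3) = 22. Minimum is 7 at row 1 (b leaves); pivot element 2/3.
After the second pivot the z-row RHS is 14/3 − (-22/3)·7 = 56.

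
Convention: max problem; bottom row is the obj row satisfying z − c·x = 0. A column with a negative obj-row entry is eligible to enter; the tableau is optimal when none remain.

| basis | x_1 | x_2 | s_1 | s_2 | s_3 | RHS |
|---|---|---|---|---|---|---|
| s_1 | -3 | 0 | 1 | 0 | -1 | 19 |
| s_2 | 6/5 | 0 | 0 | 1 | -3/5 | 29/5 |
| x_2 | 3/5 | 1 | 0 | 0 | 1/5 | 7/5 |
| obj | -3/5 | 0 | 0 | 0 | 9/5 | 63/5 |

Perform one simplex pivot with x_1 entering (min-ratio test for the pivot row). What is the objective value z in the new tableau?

14

Ratio test on column x_1 — row 1: entry -3 ≤ 0; row 2: (29/5)/(6/5) = 29/6; row 3: (7/5)/(3/5) = 7/3. Minimum is 7/3 at row 3 (x_2 leaves); pivot element 3/5.
Pivot on row 3; the obj-row RHS becomes 63/5 − (-3/5)·(7/3) = 14.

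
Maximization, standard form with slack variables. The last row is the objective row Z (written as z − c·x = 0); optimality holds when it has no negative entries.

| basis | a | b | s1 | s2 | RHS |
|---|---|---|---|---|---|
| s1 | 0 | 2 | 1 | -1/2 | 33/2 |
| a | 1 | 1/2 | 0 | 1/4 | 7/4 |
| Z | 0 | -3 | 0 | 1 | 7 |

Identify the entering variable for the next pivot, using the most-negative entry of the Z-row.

Negative Z-row entries: b: -3.
The most negative is -3 in column b, so b enters.

b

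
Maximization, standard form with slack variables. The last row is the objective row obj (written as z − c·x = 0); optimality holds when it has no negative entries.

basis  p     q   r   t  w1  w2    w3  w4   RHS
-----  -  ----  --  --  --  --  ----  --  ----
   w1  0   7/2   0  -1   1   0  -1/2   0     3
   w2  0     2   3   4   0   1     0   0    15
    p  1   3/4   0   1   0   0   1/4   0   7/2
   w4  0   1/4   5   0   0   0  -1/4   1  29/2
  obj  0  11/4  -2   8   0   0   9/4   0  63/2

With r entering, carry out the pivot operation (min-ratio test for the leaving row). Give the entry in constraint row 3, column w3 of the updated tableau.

1/4

Ratio test on column r — row 1: entry 0 ≤ 0; row 2: 15/3 = 5; row 3: entry 0 ≤ 0; row 4: (29/2)/5 = 29/10. Minimum is 29/10 at row 4 (w4 leaves); pivot element 5.
Divide row 4 by 5; eliminate column r from the other rows.
Row 3 update in column w3: 1/4 − 0·(-1/20) = 1/4.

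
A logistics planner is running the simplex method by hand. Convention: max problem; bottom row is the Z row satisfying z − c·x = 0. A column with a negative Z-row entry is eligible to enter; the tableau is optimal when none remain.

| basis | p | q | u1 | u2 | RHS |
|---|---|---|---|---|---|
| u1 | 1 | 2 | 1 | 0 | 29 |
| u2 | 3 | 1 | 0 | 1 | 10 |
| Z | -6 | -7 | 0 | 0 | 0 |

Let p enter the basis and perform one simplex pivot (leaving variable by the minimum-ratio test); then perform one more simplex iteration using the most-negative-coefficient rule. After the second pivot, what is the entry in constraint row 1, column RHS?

Ratio test on column p — row 1: 29/1 = 29; row 2: 10/3 = 10/3. Minimum is 10/3 at row 2 (u2 leaves); pivot element 3.
Divide row 2 by 3; eliminate column p from the other rows.
Second iteration: most negative Z-row entry is -5 in column q, so q enters.
Ratio test on column q — row 1: (77/3)/(5/3) = 77/5; row 2: (10/3)/(1/3) = 10. Minimum is 10 at row 2 (p leaves); pivot element 1/3.
Divide row 2 by 1/3; eliminate column q from the other rows.
After both pivots, the entry at constraint row 1, column RHS is 9.

9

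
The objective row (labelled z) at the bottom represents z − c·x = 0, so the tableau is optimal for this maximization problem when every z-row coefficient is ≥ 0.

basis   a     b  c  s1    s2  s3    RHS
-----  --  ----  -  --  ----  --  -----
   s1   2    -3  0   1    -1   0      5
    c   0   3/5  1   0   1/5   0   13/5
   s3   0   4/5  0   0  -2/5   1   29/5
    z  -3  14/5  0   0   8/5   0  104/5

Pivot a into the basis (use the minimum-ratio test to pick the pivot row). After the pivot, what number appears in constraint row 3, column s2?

Ratio test on column a — row 1: 5/2 = 5/2; row 2: entry 0 ≤ 0; row 3: entry 0 ≤ 0. Minimum is 5/2 at row 1 (s1 leaves); pivot element 2.
Divide row 1 by 2; eliminate column a from the other rows.
Row 3 update in column s2: -2/5 − 0·(-1/2) = -2/5.

-2/5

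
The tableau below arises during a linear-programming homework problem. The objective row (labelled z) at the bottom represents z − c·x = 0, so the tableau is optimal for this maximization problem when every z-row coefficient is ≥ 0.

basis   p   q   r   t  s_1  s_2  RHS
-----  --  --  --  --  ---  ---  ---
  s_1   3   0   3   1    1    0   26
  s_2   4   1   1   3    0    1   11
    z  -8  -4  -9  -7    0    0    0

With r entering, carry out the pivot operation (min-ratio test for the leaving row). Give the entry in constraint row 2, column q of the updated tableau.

1

Ratio test on column r — row 1: 26/3 = 26/3; row 2: 11/1 = 11. Minimum is 26/3 at row 1 (s_1 leaves); pivot element 3.
Divide row 1 by 3; eliminate column r from the other rows.
Row 2 update in column q: 1 − 1·0 = 1.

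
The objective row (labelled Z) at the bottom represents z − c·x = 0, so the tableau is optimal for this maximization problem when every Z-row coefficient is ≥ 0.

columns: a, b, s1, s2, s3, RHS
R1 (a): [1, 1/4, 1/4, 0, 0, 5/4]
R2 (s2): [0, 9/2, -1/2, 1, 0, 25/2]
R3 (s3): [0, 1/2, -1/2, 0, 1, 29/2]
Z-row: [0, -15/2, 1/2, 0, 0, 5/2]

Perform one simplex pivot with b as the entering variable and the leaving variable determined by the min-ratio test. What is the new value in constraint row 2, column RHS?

Ratio test on column b — row 1: (5/4)/(1/4) = 5; row 2: (25/2)/(9/2) = 25/9; row 3: (29/2)/(1/2) = 29. Minimum is 25/9 at row 2 (s2 leaves); pivot element 9/2.
Divide row 2 by 9/2; eliminate column b from the other rows.
In the new row 2, the RHS entry is the old entry divided by the pivot: (25/2)/(9/2) = 25/9.

25/9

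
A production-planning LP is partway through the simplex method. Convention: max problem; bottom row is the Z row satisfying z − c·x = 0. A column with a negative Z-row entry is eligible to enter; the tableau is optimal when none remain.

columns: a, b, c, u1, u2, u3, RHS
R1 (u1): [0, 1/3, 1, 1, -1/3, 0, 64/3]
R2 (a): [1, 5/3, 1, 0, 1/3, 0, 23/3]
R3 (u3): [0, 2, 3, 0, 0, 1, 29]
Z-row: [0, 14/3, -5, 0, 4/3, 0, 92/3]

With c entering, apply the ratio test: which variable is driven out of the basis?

a

Column c entries and ratios — u1: (64/3)/1 = 64/3; a: (23/3)/1 = 23/3; u3: 29/3 = 29/3.
Smallest ratio is 23/3 in the row of a, so a leaves.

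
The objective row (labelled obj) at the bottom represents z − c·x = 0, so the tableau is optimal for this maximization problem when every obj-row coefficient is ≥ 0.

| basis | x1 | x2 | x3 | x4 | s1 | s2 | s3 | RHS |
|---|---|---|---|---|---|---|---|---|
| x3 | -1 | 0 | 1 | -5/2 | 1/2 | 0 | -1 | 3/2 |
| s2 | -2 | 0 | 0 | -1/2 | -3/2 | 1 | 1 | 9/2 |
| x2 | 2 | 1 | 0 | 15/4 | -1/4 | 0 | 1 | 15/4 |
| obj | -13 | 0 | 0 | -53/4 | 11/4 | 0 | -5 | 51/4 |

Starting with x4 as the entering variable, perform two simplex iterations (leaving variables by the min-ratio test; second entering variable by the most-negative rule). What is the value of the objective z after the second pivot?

Ratio test on column x4 — row 1: entry -5/2 ≤ 0; row 2: entry -1/2 ≤ 0; row 3: (15/4)/(15/4) = 1. Minimum is 1 at row 3 (x2 leaves); pivot element 15/4.
Pivot on row 3; the obj-row RHS becomes 51/4 − (-53/4)·1 = 26.
Next entering variable (most negative obj-row entry -89/15): x1.
Ratio test on column x1 — row 1: 4/(1/3) = 12; row 2: entry -26/15 ≤ 0; row 3: 1/(8/15) = 15/8. Minimum is 15/8 at row 3 (x4 leaves); pivot element 8/15.
After the second pivot the obj-row RHS is 26 − (-89/15)·(15/8) = 297/8.

297/8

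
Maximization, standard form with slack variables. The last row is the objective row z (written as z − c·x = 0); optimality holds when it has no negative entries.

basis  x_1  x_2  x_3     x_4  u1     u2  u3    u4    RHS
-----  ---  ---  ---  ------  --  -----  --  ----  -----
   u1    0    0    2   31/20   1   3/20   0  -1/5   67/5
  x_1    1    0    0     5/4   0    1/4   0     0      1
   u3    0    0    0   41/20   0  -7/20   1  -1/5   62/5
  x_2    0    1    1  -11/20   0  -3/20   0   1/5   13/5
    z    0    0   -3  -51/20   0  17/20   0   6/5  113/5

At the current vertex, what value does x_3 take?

x_3 is not in the basis, so in the current basic feasible solution x_3 = 0.

0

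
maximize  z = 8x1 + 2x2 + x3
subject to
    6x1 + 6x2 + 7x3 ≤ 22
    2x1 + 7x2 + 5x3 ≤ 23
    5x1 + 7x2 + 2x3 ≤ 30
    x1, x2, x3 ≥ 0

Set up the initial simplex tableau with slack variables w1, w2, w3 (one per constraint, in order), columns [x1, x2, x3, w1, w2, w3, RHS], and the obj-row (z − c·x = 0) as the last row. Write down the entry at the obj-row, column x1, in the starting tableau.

The obj-row carries the negated objective coefficients: the x1 entry is -8.

-8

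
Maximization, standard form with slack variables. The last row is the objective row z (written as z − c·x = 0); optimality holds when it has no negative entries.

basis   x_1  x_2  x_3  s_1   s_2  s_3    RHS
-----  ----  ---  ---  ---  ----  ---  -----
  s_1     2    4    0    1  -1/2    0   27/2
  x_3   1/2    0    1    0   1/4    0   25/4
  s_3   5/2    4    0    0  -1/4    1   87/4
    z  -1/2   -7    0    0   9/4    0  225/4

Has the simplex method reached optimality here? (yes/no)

no

The z-row has a negative entry -7 in column x_2, so it is not optimal.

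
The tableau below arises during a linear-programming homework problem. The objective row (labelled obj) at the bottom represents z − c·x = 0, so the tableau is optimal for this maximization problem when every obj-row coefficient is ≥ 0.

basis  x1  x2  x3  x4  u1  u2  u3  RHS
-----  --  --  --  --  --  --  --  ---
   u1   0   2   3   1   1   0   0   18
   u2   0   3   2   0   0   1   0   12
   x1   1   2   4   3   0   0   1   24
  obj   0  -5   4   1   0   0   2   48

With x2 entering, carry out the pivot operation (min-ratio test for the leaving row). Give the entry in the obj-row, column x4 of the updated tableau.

Ratio test on column x2 — row 1: 18/2 = 9; row 2: 12/3 = 4; row 3: 24/2 = 12. Minimum is 4 at row 2 (u2 leaves); pivot element 3.
Divide row 2 by 3; eliminate column x2 from the other rows.
obj-row update in column x4: 1 − (-5)·0 = 1.

1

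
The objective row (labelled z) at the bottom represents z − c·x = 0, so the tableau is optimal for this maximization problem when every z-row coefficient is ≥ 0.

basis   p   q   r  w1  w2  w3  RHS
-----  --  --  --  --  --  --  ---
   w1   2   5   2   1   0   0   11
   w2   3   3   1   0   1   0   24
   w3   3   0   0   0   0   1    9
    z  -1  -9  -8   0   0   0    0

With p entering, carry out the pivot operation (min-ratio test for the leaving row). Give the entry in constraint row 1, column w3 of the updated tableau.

Ratio test on column p — row 1: 11/2 = 11/2; row 2: 24/3 = 8; row 3: 9/3 = 3. Minimum is 3 at row 3 (w3 leaves); pivot element 3.
Divide row 3 by 3; eliminate column p from the other rows.
Row 1 update in column w3: 0 − 2·(1/3) = -2/3.

-2/3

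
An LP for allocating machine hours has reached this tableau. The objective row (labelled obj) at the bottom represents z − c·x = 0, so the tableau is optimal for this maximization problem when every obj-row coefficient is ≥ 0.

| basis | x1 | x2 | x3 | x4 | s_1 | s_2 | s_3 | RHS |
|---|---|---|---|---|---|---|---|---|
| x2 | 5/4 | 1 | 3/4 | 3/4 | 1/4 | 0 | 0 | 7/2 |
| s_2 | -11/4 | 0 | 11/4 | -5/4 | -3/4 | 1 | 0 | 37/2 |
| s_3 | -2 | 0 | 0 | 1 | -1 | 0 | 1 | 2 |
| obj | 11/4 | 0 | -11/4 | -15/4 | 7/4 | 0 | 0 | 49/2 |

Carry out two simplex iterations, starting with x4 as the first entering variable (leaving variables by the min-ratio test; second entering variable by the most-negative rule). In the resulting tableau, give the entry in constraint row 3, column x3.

Ratio test on column x4 — row 1: (7/2)/(3/4) = 14/3; row 2: entry -5/4 ≤ 0; row 3: 2/1 = 2. Minimum is 2 at row 3 (s_3 leaves); pivot element 1.
Divide row 3 by 1; eliminate column x4 from the other rows.
Second iteration: most negative obj-row entry is -19/4 in column x1, so x1 enters.
Ratio test on column x1 — row 1: 2/(11/4) = 8/11; row 2: entry -21/4 ≤ 0; row 3: entry -2 ≤ 0. Minimum is 8/11 at row 1 (x2 leaves); pivot element 11/4.
Divide row 1 by 11/4; eliminate column x1 from the other rows.
After both pivots, the entry at constraint row 3, column x3 is 6/11.

6/11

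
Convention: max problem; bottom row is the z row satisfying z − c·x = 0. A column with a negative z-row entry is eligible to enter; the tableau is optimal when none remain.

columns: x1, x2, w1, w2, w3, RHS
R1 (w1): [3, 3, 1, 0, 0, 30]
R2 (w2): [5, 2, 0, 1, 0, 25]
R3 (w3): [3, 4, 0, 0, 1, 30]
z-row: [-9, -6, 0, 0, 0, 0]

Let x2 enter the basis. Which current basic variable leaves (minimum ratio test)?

Column x2 entries and ratios — w1: 30/3 = 10; w2: 25/2 = 25/2; w3: 30/4 = 15/2.
Smallest ratio is 15/2 in the row of w3, so w3 leaves.

w3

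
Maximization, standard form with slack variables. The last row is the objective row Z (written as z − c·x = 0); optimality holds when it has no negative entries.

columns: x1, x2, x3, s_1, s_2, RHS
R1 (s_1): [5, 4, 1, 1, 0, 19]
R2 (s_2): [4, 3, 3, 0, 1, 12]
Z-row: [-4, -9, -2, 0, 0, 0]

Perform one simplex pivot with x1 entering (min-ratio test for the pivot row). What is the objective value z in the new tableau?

12

Ratio test on column x1 — row 1: 19/5 = 19/5; row 2: 12/4 = 3. Minimum is 3 at row 2 (s_2 leaves); pivot element 4.
Pivot on row 2; the Z-row RHS becomes 0 − (-4)·3 = 12.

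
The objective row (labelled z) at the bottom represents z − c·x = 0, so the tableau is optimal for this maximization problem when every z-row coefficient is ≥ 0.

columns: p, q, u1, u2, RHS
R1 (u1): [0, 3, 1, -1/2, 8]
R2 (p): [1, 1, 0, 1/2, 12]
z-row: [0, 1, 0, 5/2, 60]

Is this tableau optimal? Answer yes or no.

yes

Every z-row coefficient is ≥ 0, so the tableau is optimal.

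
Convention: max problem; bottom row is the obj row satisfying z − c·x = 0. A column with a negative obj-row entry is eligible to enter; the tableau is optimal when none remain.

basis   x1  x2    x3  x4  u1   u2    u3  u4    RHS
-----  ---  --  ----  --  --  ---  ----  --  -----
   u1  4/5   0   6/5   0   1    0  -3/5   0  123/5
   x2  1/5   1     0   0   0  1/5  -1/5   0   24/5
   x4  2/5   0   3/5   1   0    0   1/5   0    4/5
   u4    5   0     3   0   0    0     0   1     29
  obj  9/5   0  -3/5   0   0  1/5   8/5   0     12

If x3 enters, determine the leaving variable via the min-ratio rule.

x4

Column x3 entries and ratios — u1: (123/5)/(6/5) = 41/2; x2: 0 ≤ 0, skip; x4: (4/5)/(3/5) = 4/3; u4: 29/3 = 29/3.
Smallest ratio is 4/3 in the row of x4, so x4 leaves.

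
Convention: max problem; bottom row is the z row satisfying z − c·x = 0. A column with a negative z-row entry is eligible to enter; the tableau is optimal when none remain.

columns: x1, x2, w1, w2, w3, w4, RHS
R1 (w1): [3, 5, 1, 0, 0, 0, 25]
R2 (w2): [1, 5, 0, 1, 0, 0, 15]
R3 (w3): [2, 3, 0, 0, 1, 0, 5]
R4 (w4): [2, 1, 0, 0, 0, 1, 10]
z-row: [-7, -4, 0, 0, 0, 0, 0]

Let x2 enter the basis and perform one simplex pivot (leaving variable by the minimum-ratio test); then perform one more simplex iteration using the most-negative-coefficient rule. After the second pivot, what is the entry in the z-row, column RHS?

Ratio test on column x2 — row 1: 25/5 = 5; row 2: 15/5 = 3; row 3: 5/3 = 5/3; row 4: 10/1 = 10. Minimum is 5/3 at row 3 (w3 leaves); pivot element 3.
Divide row 3 by 3; eliminate column x2 from the other rows.
Second iteration: most negative z-row entry is -13/3 in column x1, so x1 enters.
Ratio test on column x1 — row 1: entry -1/3 ≤ 0; row 2: entry -7/3 ≤ 0; row 3: (5/3)/(2/3) = 5/2; row 4: (25/3)/(4/3) = 25/4. Minimum is 5/2 at row 3 (x2 leaves); pivot element 2/3.
Divide row 3 by 2/3; eliminate column x1 from the other rows.
After both pivots, the entry at the z-row, column RHS is 35/2.

35/2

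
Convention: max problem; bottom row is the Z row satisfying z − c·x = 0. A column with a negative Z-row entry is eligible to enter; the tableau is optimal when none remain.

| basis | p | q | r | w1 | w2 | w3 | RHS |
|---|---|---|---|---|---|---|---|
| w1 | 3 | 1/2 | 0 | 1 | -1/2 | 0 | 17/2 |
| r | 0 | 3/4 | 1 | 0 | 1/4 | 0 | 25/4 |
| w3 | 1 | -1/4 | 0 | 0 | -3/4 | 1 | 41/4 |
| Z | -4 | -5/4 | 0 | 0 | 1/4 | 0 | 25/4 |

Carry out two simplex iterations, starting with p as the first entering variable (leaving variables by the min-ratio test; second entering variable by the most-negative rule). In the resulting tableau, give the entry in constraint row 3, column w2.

Ratio test on column p — row 1: (17/2)/3 = 17/6; row 2: entry 0 ≤ 0; row 3: (41/4)/1 = 41/4. Minimum is 17/6 at row 1 (w1 leaves); pivot element 3.
Divide row 1 by 3; eliminate column p from the other rows.
Second iteration: most negative Z-row entry is -7/12 in column q, so q enters.
Ratio test on column q — row 1: (17/6)/(1/6) = 17; row 2: (25/4)/(3/4) = 25/3; row 3: entry -5/12 ≤ 0. Minimum is 25/3 at row 2 (r leaves); pivot element 3/4.
Divide row 2 by 3/4; eliminate column q from the other rows.
After both pivots, the entry at constraint row 3, column w2 is -4/9.

-4/9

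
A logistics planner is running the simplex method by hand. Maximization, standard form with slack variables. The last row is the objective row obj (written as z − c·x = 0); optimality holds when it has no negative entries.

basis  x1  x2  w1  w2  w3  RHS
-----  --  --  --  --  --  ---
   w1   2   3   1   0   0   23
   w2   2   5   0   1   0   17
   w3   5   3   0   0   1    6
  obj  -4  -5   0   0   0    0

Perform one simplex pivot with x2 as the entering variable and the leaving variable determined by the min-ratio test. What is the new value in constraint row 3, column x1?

Ratio test on column x2 — row 1: 23/3 = 23/3; row 2: 17/5 = 17/5; row 3: 6/3 = 2. Minimum is 2 at row 3 (w3 leaves); pivot element 3.
Divide row 3 by 3; eliminate column x2 from the other rows.
In the new row 3, the x1 entry is the old entry divided by the pivot: 5/3 = 5/3.

5/3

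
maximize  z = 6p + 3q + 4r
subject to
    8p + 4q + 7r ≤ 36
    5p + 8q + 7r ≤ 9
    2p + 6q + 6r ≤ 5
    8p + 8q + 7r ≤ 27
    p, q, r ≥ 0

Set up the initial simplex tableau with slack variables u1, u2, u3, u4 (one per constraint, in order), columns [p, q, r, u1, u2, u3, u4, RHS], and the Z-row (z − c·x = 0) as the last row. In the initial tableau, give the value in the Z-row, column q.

-3

The Z-row carries the negated objective coefficients: the q entry is -3.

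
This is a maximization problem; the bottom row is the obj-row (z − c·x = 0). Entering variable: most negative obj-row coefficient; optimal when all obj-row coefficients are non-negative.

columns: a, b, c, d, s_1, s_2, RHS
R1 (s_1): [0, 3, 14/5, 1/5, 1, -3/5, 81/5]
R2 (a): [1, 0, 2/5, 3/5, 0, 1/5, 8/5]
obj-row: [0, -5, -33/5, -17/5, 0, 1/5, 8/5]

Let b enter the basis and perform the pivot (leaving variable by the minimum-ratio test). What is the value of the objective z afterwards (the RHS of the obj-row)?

Ratio test on column b — row 1: (81/5)/3 = 27/5; row 2: entry 0 ≤ 0. Minimum is 27/5 at row 1 (s_1 leaves); pivot element 3.
Pivot on row 1; the obj-row RHS becomes 8/5 − (-5)·(27/5) = 143/5.

143/5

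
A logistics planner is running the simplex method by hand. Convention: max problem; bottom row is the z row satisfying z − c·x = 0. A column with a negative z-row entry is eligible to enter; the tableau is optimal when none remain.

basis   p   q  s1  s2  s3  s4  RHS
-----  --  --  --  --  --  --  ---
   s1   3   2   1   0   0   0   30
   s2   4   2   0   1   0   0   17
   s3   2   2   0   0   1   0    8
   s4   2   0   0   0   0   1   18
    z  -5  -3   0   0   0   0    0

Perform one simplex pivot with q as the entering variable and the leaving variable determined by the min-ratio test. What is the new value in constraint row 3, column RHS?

4

Ratio test on column q — row 1: 30/2 = 15; row 2: 17/2 = 17/2; row 3: 8/2 = 4; row 4: entry 0 ≤ 0. Minimum is 4 at row 3 (s3 leaves); pivot element 2.
Divide row 3 by 2; eliminate column q from the other rows.
In the new row 3, the RHS entry is the old entry divided by the pivot: 8/2 = 4.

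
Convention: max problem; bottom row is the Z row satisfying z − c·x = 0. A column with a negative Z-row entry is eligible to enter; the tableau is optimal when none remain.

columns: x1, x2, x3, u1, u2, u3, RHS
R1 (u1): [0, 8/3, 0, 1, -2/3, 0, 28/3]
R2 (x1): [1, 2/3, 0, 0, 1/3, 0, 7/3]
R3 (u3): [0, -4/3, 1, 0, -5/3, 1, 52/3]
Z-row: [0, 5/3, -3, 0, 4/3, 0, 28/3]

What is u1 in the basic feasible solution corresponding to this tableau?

u1 is basic (row 1); its value is the RHS of that row, 28/3.

28/3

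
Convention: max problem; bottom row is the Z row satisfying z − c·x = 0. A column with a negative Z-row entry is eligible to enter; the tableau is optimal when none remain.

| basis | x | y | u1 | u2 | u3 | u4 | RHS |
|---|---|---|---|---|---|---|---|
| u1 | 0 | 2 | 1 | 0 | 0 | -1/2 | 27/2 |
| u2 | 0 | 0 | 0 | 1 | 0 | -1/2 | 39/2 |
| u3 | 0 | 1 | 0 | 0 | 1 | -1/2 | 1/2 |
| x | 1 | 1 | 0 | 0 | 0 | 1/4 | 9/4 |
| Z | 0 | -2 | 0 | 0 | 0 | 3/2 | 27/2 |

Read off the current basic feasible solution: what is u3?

1/2

u3 is basic (row 3); its value is the RHS of that row, 1/2.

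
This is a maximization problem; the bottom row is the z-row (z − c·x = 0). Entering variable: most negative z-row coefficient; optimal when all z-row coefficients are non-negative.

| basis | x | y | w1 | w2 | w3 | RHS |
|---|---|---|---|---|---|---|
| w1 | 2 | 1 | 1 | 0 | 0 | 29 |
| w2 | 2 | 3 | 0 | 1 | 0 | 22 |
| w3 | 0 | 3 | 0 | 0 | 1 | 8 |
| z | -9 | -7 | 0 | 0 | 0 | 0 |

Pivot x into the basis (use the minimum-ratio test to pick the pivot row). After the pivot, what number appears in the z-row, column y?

13/2

Ratio test on column x — row 1: 29/2 = 29/2; row 2: 22/2 = 11; row 3: entry 0 ≤ 0. Minimum is 11 at row 2 (w2 leaves); pivot element 2.
Divide row 2 by 2; eliminate column x from the other rows.
z-row update in column y: -7 − (-9)·(3/2) = 13/2.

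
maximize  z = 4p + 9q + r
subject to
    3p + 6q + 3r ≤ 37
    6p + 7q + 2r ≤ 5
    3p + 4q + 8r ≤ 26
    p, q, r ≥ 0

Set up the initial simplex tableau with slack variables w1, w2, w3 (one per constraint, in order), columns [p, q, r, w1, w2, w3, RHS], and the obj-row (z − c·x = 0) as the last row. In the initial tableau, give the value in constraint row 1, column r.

3

Constraint 1 has coefficient 3 on r.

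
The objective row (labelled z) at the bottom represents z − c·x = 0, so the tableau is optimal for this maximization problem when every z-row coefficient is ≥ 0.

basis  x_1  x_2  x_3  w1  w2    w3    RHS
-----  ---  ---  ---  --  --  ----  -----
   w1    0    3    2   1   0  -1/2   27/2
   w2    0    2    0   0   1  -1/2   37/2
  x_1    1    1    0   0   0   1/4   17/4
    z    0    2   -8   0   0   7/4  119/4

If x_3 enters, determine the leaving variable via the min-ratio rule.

Column x_3 entries and ratios — w1: (27/2)/2 = 27/4; w2: 0 ≤ 0, skip; x_1: 0 ≤ 0, skip.
Smallest ratio is 27/4 in the row of w1, so w1 leaves.

w1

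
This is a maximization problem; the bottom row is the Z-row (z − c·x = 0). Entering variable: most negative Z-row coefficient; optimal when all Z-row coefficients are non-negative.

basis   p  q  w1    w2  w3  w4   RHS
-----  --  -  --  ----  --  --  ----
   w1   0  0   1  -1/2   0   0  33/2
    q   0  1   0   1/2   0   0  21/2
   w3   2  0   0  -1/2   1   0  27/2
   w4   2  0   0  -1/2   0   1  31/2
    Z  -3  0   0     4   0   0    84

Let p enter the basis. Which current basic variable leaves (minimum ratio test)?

Column p entries and ratios — w1: 0 ≤ 0, skip; q: 0 ≤ 0, skip; w3: (27/2)/2 = 27/4; w4: (31/2)/2 = 31/4.
Smallest ratio is 27/4 in the row of w3, so w3 leaves.

w3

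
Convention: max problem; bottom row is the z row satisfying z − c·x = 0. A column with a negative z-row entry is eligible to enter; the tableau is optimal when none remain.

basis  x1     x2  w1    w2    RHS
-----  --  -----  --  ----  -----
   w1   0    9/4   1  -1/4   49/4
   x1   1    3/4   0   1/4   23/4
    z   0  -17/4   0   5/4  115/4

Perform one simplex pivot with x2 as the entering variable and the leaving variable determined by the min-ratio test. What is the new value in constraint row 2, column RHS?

5/3

Ratio test on column x2 — row 1: (49/4)/(9/4) = 49/9; row 2: (23/4)/(3/4) = 23/3. Minimum is 49/9 at row 1 (w1 leaves); pivot element 9/4.
Divide row 1 by 9/4; eliminate column x2 from the other rows.
Row 2 update in column RHS: 23/4 − (3/4)·(49/9) = 5/3.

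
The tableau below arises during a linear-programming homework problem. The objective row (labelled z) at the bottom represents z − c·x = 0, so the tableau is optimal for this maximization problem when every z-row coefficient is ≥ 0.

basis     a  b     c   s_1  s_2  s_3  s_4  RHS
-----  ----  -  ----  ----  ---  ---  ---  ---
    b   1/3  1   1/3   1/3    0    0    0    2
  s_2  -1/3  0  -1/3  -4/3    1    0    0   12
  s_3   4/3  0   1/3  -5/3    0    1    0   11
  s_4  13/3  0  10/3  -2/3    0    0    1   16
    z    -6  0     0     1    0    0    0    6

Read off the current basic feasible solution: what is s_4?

16

s_4 is basic (row 4); its value is the RHS of that row, 16.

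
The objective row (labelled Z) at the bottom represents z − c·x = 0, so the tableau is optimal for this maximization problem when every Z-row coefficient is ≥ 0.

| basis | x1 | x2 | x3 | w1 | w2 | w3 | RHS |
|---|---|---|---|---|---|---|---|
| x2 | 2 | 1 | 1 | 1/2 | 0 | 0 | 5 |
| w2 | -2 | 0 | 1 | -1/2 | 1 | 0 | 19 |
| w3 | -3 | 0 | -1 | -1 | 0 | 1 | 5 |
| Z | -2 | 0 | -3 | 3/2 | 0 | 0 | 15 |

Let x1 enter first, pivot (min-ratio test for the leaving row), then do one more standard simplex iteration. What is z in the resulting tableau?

30

Ratio test on column x1 — row 1: 5/2 = 5/2; row 2: entry -2 ≤ 0; row 3: entry -3 ≤ 0. Minimum is 5/2 at row 1 (x2 leaves); pivot element 2.
Pivot on row 1; the Z-row RHS becomes 15 − (-2)·(5/2) = 20.
Next entering variable (most negative Z-row entry -2): x3.
Ratio test on column x3 — row 1: (5/2)/(1/2) = 5; row 2: 24/2 = 12; row 3: (25/2)/(1/2) = 25. Minimum is 5 at row 1 (x1 leaves); pivot element 1/2.
After the second pivot the Z-row RHS is 20 − (-2)·5 = 30.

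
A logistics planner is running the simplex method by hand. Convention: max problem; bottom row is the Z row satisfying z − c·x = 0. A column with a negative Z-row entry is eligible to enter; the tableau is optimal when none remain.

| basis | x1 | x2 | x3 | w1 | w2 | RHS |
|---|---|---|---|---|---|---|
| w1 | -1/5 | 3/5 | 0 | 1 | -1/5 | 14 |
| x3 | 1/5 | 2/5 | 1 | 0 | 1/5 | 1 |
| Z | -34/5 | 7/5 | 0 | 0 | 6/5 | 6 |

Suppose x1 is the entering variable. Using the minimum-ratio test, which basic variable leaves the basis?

Column x1 entries and ratios — w1: -1/5 ≤ 0, skip; x3: 1/(1/5) = 5.
Smallest ratio is 5 in the row of x3, so x3 leaves.

x3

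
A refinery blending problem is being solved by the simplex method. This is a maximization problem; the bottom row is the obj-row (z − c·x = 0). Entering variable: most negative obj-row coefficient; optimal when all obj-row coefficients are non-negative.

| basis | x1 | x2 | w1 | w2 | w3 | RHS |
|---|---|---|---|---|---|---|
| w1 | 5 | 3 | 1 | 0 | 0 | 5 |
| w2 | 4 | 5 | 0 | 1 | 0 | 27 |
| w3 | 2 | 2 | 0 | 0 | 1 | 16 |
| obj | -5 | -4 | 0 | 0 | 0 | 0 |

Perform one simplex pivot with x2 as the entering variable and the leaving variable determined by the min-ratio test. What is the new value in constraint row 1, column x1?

Ratio test on column x2 — row 1: 5/3 = 5/3; row 2: 27/5 = 27/5; row 3: 16/2 = 8. Minimum is 5/3 at row 1 (w1 leaves); pivot element 3.
Divide row 1 by 3; eliminate column x2 from the other rows.
In the new row 1, the x1 entry is the old entry divided by the pivot: 5/3 = 5/3.

5/3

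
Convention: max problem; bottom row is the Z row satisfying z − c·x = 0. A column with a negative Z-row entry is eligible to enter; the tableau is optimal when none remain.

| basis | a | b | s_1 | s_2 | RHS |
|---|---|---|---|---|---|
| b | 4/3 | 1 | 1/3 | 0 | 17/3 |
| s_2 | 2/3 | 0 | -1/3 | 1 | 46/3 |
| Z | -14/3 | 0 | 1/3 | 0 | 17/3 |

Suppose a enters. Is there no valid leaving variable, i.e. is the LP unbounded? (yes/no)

Column a has positive entries in row(s) 1, 2, so the ratio test bounds it — not unbounded.

no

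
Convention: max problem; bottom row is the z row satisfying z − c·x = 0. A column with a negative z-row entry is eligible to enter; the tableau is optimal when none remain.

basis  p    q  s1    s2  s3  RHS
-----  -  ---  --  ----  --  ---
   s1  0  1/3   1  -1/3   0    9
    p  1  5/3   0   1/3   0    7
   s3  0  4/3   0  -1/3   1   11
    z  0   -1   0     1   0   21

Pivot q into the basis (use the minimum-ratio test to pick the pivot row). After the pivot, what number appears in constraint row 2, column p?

Ratio test on column q — row 1: 9/(1/3) = 27; row 2: 7/(5/3) = 21/5; row 3: 11/(4/3) = 33/4. Minimum is 21/5 at row 2 (p leaves); pivot element 5/3.
Divide row 2 by 5/3; eliminate column q from the other rows.
In the new row 2, the p entry is the old entry divided by the pivot: 1/(5/3) = 3/5.

3/5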